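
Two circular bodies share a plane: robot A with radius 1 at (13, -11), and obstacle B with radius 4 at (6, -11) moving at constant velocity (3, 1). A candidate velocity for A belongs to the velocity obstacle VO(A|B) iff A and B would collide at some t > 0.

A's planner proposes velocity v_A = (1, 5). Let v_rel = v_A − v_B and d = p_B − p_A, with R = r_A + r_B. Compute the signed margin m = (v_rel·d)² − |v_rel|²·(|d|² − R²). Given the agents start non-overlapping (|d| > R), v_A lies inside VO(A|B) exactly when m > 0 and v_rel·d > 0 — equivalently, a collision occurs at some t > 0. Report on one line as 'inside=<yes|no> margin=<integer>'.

d = (-7, 0),  |d|² = 49;  R = 1+4 = 5,  c = 49−5² = 24
v_rel = (-2, 4),  |v_rel|² = 20;  v_rel·d = (-2)·(-7) + (4)·(0) = 14
20·t² − 28·t + 24 = 0  ⇒  m = 14² − 20·24 = -284
m = -284 < 0,  v_rel·d = 14 > 0  ⇒  outside

inside=no margin=-284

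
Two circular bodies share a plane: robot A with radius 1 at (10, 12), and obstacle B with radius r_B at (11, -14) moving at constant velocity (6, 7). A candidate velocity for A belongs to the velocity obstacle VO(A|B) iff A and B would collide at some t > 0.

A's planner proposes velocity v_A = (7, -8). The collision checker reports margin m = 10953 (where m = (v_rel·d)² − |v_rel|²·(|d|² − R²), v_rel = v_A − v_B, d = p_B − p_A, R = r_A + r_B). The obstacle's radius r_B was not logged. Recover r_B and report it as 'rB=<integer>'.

m = 10953
d = (1, -26);  v_rel = (1, -15),  |v_rel|² = 226
v_rel×d = (1)·(-26) − (-15)·(1) = -11
since m = R²·226 − (-11)²:  R² = (121 + 10953) / 226 = 49
R = √49 = 7  ⇒  r_B = 7 − 1 = 6

rB=6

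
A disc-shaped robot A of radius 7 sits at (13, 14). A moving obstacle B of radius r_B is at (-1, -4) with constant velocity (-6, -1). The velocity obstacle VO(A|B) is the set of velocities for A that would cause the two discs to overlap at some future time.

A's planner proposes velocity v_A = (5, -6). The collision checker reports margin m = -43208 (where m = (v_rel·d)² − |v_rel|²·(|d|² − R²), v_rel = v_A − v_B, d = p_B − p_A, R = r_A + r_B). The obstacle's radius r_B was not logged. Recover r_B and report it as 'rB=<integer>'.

m = -43208
d = (-14, -18);  v_rel = (11, -5),  |v_rel|² = 146
v_rel×d = (11)·(-18) − (-5)·(-14) = -268
since m = R²·146 − (-268)²:  R² = (71824 + -43208) / 146 = 196
R = √196 = 14  ⇒  r_B = 14 − 7 = 7

rB=7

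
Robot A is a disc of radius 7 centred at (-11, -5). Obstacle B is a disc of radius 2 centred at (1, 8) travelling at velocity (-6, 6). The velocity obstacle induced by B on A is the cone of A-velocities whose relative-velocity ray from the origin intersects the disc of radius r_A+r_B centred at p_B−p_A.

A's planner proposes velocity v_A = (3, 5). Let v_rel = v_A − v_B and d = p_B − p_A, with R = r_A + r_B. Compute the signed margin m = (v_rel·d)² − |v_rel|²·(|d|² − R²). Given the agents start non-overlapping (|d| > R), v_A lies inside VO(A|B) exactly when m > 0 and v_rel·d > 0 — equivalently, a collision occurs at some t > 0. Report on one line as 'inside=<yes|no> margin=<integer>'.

d = (12, 13),  |d|² = 313;  R = 7+2 = 9,  c = 313−9² = 232
v_rel = (9, -1),  |v_rel|² = 82;  v_rel·d = (9)·(12) + (-1)·(13) = 95
82·t² − 190·t + 232 = 0  ⇒  m = 95² − 82·232 = -9999
m = -9999 < 0,  v_rel·d = 95 > 0  ⇒  outside

inside=no margin=-9999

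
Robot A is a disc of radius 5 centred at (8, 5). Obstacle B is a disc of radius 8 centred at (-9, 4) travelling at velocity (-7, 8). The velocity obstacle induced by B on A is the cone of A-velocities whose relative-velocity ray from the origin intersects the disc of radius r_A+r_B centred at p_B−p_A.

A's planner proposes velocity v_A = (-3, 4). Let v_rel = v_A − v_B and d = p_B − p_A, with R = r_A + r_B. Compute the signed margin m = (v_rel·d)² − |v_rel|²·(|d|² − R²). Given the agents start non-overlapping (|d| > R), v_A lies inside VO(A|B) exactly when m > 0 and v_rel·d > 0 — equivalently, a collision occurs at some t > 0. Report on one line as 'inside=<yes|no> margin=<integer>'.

d = (-17, -1),  |d|² = 290;  R = 5+8 = 13,  c = 290−13² = 121
v_rel = (4, -4),  |v_rel|² = 32;  v_rel·d = (4)·(-17) + (-4)·(-1) = -64
32·t² + 128·t + 121 = 0  ⇒  m = (-64)² − 32·121 = 224
m = 224 > 0,  v_rel·d = -64 < 0  ⇒  outside

inside=no margin=224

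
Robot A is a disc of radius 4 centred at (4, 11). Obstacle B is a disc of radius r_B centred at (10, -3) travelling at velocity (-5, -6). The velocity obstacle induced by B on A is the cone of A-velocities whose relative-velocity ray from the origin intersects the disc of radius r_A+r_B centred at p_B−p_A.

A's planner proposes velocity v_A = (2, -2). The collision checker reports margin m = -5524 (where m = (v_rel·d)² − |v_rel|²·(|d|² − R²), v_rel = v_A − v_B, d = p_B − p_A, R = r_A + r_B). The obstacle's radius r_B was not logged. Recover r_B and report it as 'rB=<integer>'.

m = -5524
d = (6, -14);  v_rel = (7, 4),  |v_rel|² = 65
v_rel×d = (7)·(-14) − (4)·(6) = -122
since m = R²·65 − (-122)²:  R² = (14884 + -5524) / 65 = 144
R = √144 = 12  ⇒  r_B = 12 − 4 = 8

rB=8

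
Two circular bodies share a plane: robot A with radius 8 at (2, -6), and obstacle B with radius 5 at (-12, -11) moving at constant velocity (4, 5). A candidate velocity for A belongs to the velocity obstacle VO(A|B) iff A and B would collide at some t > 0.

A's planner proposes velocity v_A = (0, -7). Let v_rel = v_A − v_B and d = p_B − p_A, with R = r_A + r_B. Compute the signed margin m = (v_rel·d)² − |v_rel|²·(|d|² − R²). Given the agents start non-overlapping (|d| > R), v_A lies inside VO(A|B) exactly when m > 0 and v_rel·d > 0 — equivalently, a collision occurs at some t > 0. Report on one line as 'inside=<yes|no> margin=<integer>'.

d = (-14, -5),  |d|² = 221;  R = 8+5 = 13,  c = 221−13² = 52
v_rel = (-4, -12),  |v_rel|² = 160;  v_rel·d = (-4)·(-14) + (-12)·(-5) = 116
160·t² − 232·t + 52 = 0  ⇒  m = 116² − 160·52 = 5136
m = 5136 > 0,  v_rel·d = 116 > 0  ⇒  inside

inside=yes margin=5136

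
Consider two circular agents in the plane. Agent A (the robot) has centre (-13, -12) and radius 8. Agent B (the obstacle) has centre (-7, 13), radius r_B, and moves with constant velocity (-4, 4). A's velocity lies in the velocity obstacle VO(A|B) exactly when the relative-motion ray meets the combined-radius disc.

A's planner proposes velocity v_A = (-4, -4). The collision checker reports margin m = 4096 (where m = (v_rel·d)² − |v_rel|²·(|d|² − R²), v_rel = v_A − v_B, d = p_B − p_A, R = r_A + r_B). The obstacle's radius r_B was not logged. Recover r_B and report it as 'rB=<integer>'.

m = 4096
d = (6, 25);  v_rel = (0, -8),  |v_rel|² = 64
v_rel×d = (0)·(25) − (-8)·(6) = 48
since m = R²·64 − 48²:  R² = (2304 + 4096) / 64 = 100
R = √100 = 10  ⇒  r_B = 10 − 8 = 2

rB=2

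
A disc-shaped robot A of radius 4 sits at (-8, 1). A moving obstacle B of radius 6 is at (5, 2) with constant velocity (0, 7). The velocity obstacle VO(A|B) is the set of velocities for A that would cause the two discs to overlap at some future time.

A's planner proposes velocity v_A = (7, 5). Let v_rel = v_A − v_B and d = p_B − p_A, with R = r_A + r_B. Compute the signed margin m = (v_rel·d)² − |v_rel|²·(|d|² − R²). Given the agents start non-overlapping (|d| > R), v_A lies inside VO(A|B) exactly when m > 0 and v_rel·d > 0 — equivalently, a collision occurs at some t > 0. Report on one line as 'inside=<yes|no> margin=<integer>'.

d = (13, 1),  |d|² = 170;  R = 4+6 = 10,  c = 170−10² = 70
v_rel = (7, -2),  |v_rel|² = 53;  v_rel·d = (7)·(13) + (-2)·(1) = 89
53·t² − 178·t + 70 = 0  ⇒  m = 89² − 53·70 = 4211
m = 4211 > 0,  v_rel·d = 89 > 0  ⇒  inside

inside=yes margin=4211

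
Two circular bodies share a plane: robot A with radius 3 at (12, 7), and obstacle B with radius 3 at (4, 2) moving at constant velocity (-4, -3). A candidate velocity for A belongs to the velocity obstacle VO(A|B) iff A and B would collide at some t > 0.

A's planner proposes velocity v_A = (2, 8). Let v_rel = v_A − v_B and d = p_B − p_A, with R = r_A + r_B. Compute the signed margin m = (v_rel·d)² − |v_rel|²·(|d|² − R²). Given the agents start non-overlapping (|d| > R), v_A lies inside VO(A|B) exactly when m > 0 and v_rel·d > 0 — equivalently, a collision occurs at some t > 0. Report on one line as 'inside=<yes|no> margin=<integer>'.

d = (-8, -5),  |d|² = 89;  R = 3+3 = 6,  c = 89−6² = 53
v_rel = (6, 11),  |v_rel|² = 157;  v_rel·d = (6)·(-8) + (11)·(-5) = -103
157·t² + 206·t + 53 = 0  ⇒  m = (-103)² − 157·53 = 2288
m = 2288 > 0,  v_rel·d = -103 < 0  ⇒  outside

inside=no margin=2288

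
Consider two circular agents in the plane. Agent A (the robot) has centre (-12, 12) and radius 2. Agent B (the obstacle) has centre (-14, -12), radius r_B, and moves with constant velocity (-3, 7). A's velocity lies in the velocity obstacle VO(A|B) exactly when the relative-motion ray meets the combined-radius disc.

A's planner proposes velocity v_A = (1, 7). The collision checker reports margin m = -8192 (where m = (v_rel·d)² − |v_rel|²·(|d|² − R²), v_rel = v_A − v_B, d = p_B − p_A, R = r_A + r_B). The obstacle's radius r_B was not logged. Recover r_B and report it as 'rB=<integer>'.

m = -8192
d = (-2, -24);  v_rel = (4, 0),  |v_rel|² = 16
v_rel×d = (4)·(-24) − (0)·(-2) = -96
since m = R²·16 − (-96)²:  R² = (9216 + -8192) / 16 = 64
R = √64 = 8  ⇒  r_B = 8 − 2 = 6

rB=6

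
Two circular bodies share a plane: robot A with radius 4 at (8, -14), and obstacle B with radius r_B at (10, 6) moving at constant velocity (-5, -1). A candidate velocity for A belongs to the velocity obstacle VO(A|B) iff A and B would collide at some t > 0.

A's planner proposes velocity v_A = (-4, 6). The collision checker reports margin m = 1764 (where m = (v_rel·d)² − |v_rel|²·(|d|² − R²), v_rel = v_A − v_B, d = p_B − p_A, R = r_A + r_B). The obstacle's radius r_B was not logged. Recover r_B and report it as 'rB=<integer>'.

m = 1764
d = (2, 20);  v_rel = (1, 7),  |v_rel|² = 50
v_rel×d = (1)·(20) − (7)·(2) = 6
since m = R²·50 − 6²:  R² = (36 + 1764) / 50 = 36
R = √36 = 6  ⇒  r_B = 6 − 4 = 2

rB=2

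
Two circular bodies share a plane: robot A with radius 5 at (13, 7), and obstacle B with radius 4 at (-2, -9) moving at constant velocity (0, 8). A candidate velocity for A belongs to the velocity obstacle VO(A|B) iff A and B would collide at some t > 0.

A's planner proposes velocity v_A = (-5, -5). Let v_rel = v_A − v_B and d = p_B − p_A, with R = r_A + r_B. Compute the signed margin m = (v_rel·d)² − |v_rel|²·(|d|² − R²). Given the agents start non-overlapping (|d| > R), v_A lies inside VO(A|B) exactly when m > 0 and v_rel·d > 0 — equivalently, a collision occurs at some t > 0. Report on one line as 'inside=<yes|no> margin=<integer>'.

d = (-15, -16),  |d|² = 481;  R = 5+4 = 9,  c = 481−9² = 400
v_rel = (-5, -13),  |v_rel|² = 194;  v_rel·d = (-5)·(-15) + (-13)·(-16) = 283
194·t² − 566·t + 400 = 0  ⇒  m = 283² − 194·400 = 2489
m = 2489 > 0,  v_rel·d = 283 > 0  ⇒  inside

inside=yes margin=2489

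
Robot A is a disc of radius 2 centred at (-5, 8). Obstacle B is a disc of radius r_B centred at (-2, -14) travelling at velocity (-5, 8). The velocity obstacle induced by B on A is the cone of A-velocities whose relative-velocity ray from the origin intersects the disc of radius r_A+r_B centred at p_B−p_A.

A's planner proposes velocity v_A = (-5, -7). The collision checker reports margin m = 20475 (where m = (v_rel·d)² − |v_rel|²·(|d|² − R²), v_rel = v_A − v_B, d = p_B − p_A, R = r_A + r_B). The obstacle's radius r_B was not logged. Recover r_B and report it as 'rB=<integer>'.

m = 20475
d = (3, -22);  v_rel = (0, -15),  |v_rel|² = 225
v_rel×d = (0)·(-22) − (-15)·(3) = 45
since m = R²·225 − 45²:  R² = (2025 + 20475) / 225 = 100
R = √100 = 10  ⇒  r_B = 10 − 2 = 8

rB=8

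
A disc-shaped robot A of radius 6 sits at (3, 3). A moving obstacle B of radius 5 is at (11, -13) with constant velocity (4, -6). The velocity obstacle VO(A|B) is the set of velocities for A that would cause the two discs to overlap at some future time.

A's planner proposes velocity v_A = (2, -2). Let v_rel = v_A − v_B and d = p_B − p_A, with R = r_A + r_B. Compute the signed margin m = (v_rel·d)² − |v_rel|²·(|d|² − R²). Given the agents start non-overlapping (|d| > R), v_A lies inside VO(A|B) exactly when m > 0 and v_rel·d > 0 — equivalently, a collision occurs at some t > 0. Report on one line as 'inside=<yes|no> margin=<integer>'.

d = (8, -16),  |d|² = 320;  R = 6+5 = 11,  c = 320−11² = 199
v_rel = (-2, 4),  |v_rel|² = 20;  v_rel·d = (-2)·(8) + (4)·(-16) = -80
20·t² + 160·t + 199 = 0  ⇒  m = (-80)² − 20·199 = 2420
m = 2420 > 0,  v_rel·d = -80 < 0  ⇒  outside

inside=no margin=2420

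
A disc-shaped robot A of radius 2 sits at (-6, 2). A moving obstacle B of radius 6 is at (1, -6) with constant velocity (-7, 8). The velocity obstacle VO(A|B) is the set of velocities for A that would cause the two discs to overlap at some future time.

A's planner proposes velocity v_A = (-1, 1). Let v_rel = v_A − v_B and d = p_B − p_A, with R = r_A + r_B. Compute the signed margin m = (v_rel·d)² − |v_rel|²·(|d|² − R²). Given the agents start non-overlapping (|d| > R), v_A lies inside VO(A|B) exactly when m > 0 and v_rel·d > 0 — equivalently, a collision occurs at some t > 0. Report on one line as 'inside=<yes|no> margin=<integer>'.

d = (7, -8),  |d|² = 113;  R = 2+6 = 8,  c = 113−8² = 49
v_rel = (6, -7),  |v_rel|² = 85;  v_rel·d = (6)·(7) + (-7)·(-8) = 98
85·t² − 196·t + 49 = 0  ⇒  m = 98² − 85·49 = 5439
m = 5439 > 0,  v_rel·d = 98 > 0  ⇒  inside

inside=yes margin=5439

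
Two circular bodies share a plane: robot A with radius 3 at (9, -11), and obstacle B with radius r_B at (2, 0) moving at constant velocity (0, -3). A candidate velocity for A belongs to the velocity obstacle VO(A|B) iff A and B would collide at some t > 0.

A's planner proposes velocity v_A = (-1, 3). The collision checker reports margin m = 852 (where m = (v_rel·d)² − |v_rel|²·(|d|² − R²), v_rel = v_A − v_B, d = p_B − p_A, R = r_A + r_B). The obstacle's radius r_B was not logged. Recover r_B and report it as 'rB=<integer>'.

m = 852
d = (-7, 11);  v_rel = (-1, 6),  |v_rel|² = 37
v_rel×d = (-1)·(11) − (6)·(-7) = 31
since m = R²·37 − 31²:  R² = (961 + 852) / 37 = 49
R = √49 = 7  ⇒  r_B = 7 − 3 = 4

rB=4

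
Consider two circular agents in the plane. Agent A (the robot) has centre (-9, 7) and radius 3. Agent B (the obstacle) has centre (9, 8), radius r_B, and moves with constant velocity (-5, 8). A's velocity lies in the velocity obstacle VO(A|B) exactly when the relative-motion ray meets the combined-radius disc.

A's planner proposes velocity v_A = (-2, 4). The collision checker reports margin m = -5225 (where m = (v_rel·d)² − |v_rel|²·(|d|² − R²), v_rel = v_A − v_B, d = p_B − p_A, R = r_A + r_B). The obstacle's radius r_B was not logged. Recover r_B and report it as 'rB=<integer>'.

m = -5225
d = (18, 1);  v_rel = (3, -4),  |v_rel|² = 25
v_rel×d = (3)·(1) − (-4)·(18) = 75
since m = R²·25 − 75²:  R² = (5625 + -5225) / 25 = 16
R = √16 = 4  ⇒  r_B = 4 − 3 = 1

rB=1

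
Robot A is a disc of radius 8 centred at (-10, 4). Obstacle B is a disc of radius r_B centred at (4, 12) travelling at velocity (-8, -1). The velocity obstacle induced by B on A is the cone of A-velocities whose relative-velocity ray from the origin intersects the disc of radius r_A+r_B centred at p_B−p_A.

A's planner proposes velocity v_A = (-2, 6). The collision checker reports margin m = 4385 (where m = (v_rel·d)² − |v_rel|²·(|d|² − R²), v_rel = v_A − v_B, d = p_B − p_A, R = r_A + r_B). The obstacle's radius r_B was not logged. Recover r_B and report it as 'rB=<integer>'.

m = 4385
d = (14, 8);  v_rel = (6, 7),  |v_rel|² = 85
v_rel×d = (6)·(8) − (7)·(14) = -50
since m = R²·85 − (-50)²:  R² = (2500 + 4385) / 85 = 81
R = √81 = 9  ⇒  r_B = 9 − 8 = 1

rB=1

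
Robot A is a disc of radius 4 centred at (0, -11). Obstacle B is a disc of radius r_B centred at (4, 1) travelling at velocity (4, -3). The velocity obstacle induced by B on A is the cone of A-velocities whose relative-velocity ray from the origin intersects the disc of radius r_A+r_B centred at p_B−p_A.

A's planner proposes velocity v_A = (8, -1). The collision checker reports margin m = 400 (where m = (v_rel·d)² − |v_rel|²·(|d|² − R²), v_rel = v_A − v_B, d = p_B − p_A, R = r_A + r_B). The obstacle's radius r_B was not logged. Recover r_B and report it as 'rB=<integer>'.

m = 400
d = (4, 12);  v_rel = (4, 2),  |v_rel|² = 20
v_rel×d = (4)·(12) − (2)·(4) = 40
since m = R²·20 − 40²:  R² = (1600 + 400) / 20 = 100
R = √100 = 10  ⇒  r_B = 10 − 4 = 6

rB=6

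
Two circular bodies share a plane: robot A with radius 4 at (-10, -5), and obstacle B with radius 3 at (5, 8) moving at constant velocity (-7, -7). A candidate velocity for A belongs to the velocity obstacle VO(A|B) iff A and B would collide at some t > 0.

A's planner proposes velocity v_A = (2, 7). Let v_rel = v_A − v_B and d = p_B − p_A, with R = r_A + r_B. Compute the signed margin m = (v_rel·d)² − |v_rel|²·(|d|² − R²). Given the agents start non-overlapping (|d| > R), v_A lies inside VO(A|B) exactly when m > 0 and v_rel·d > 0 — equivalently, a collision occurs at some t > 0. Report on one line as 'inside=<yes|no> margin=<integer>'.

d = (15, 13),  |d|² = 394;  R = 4+3 = 7,  c = 394−7² = 345
v_rel = (9, 14),  |v_rel|² = 277;  v_rel·d = (9)·(15) + (14)·(13) = 317
277·t² − 634·t + 345 = 0  ⇒  m = 317² − 277·345 = 4924
m = 4924 > 0,  v_rel·d = 317 > 0  ⇒  inside

inside=yes margin=4924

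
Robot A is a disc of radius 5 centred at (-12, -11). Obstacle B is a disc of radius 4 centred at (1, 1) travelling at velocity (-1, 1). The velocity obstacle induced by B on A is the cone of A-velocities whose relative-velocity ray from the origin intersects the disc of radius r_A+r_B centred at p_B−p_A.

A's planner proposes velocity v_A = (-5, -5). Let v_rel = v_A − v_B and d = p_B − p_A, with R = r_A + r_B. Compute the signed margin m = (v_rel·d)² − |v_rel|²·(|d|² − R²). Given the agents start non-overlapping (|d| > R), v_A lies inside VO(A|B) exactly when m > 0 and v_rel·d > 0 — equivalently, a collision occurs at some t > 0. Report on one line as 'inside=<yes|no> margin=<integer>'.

d = (13, 12),  |d|² = 313;  R = 5+4 = 9,  c = 313−9² = 232
v_rel = (-4, -6),  |v_rel|² = 52;  v_rel·d = (-4)·(13) + (-6)·(12) = -124
52·t² + 248·t + 232 = 0  ⇒  m = (-124)² − 52·232 = 3312
m = 3312 > 0,  v_rel·d = -124 < 0  ⇒  outside

inside=no margin=3312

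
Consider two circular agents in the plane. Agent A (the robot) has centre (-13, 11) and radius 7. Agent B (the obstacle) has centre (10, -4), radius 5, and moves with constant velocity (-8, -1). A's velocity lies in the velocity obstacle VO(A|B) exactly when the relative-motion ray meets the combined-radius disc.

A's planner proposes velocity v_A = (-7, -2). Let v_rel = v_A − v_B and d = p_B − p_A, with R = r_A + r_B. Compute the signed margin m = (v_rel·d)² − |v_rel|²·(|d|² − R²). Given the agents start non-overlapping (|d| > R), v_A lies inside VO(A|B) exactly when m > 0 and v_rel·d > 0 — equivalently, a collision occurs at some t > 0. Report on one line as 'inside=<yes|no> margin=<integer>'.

d = (23, -15),  |d|² = 754;  R = 7+5 = 12,  c = 754−12² = 610
v_rel = (1, -1),  |v_rel|² = 2;  v_rel·d = (1)·(23) + (-1)·(-15) = 38
2·t² − 76·t + 610 = 0  ⇒  m = 38² − 2·610 = 224
m = 224 > 0,  v_rel·d = 38 > 0  ⇒  inside

inside=yes margin=224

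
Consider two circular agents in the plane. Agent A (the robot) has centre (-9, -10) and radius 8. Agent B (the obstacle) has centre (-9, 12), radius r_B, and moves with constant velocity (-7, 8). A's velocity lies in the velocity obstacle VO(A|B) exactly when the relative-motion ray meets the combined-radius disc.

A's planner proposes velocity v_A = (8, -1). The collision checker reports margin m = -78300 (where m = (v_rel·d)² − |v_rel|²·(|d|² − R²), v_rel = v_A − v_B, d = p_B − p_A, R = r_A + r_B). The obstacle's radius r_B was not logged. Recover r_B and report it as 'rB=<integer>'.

m = -78300
d = (0, 22);  v_rel = (15, -9),  |v_rel|² = 306
v_rel×d = (15)·(22) − (-9)·(0) = 330
since m = R²·306 − 330²:  R² = (108900 + -78300) / 306 = 100
R = √100 = 10  ⇒  r_B = 10 − 8 = 2

rB=2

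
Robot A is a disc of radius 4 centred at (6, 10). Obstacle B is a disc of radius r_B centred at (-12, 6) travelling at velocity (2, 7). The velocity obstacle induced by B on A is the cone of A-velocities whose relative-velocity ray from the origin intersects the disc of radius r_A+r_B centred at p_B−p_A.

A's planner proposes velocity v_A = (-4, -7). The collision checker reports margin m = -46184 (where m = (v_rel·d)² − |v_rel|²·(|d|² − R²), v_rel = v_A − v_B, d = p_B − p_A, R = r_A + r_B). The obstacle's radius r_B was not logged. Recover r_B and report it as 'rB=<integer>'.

m = -46184
d = (-18, -4);  v_rel = (-6, -14),  |v_rel|² = 232
v_rel×d = (-6)·(-4) − (-14)·(-18) = -228
since m = R²·232 − (-228)²:  R² = (51984 + -46184) / 232 = 25
R = √25 = 5  ⇒  r_B = 5 − 4 = 1

rB=1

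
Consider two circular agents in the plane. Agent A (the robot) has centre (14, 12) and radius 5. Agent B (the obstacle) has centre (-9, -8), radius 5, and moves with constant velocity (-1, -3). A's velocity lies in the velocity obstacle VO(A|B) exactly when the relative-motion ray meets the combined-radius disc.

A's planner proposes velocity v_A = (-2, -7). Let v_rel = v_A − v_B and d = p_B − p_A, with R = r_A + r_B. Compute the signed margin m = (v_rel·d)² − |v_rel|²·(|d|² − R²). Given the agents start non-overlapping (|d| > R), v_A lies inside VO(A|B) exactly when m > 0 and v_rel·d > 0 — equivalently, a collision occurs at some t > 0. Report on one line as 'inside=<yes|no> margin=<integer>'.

d = (-23, -20),  |d|² = 929;  R = 5+5 = 10,  c = 929−10² = 829
v_rel = (-1, -4),  |v_rel|² = 17;  v_rel·d = (-1)·(-23) + (-4)·(-20) = 103
17·t² − 206·t + 829 = 0  ⇒  m = 103² − 17·829 = -3484
m = -3484 < 0,  v_rel·d = 103 > 0  ⇒  outside

inside=no margin=-3484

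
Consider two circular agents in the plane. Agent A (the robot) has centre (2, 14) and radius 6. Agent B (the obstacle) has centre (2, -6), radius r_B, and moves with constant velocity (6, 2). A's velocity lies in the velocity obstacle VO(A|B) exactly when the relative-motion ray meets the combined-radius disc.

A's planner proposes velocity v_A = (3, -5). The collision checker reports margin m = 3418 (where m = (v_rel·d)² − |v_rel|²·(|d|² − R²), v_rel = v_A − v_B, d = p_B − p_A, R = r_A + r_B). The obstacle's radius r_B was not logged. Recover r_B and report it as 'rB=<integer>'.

m = 3418
d = (0, -20);  v_rel = (-3, -7),  |v_rel|² = 58
v_rel×d = (-3)·(-20) − (-7)·(0) = 60
since m = R²·58 − 60²:  R² = (3600 + 3418) / 58 = 121
R = √121 = 11  ⇒  r_B = 11 − 6 = 5

rB=5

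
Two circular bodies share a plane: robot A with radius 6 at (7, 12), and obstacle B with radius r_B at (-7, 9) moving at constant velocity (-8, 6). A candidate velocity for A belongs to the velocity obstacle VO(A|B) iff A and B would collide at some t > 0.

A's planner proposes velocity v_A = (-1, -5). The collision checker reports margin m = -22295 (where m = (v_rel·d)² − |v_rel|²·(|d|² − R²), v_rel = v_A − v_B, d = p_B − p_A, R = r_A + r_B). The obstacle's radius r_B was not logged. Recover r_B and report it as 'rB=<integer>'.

m = -22295
d = (-14, -3);  v_rel = (7, -11),  |v_rel|² = 170
v_rel×d = (7)·(-3) − (-11)·(-14) = -175
since m = R²·170 − (-175)²:  R² = (30625 + -22295) / 170 = 49
R = √49 = 7  ⇒  r_B = 7 − 6 = 1

rB=1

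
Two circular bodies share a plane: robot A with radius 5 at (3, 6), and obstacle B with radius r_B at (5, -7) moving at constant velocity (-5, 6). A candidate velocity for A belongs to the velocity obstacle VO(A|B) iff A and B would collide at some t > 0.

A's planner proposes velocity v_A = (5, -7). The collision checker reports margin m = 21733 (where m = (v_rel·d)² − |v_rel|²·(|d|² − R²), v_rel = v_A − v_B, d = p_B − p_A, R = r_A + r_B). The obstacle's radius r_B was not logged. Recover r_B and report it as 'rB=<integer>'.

m = 21733
d = (2, -13);  v_rel = (10, -13),  |v_rel|² = 269
v_rel×d = (10)·(-13) − (-13)·(2) = -104
since m = R²·269 − (-104)²:  R² = (10816 + 21733) / 269 = 121
R = √121 = 11  ⇒  r_B = 11 − 5 = 6

rB=6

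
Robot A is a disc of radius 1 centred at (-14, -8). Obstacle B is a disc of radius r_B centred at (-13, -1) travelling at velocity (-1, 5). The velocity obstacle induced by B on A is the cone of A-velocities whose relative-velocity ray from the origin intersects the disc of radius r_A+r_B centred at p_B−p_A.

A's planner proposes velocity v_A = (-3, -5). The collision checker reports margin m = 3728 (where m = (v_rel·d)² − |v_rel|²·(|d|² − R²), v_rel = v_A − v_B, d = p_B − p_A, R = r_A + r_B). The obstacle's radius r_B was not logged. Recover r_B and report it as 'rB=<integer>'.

m = 3728
d = (1, 7);  v_rel = (-2, -10),  |v_rel|² = 104
v_rel×d = (-2)·(7) − (-10)·(1) = -4
since m = R²·104 − (-4)²:  R² = (16 + 3728) / 104 = 36
R = √36 = 6  ⇒  r_B = 6 − 1 = 5

rB=5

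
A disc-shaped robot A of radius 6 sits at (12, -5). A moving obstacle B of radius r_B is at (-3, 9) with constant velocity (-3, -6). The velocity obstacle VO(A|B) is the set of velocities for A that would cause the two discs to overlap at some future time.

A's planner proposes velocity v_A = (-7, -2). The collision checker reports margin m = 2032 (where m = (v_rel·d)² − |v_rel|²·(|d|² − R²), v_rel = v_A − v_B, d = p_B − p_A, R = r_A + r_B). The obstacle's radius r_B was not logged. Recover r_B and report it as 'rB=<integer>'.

m = 2032
d = (-15, 14);  v_rel = (-4, 4),  |v_rel|² = 32
v_rel×d = (-4)·(14) − (4)·(-15) = 4
since m = R²·32 − 4²:  R² = (16 + 2032) / 32 = 64
R = √64 = 8  ⇒  r_B = 8 − 6 = 2

rB=2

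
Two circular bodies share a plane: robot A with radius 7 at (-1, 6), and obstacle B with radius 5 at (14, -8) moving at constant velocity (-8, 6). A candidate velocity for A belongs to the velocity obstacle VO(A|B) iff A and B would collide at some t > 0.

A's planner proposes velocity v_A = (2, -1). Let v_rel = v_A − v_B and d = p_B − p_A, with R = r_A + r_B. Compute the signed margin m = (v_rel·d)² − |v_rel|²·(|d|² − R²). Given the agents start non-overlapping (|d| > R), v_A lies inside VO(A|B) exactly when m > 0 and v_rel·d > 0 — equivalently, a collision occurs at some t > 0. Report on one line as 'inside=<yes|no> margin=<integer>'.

d = (15, -14),  |d|² = 421;  R = 7+5 = 12,  c = 421−12² = 277
v_rel = (10, -7),  |v_rel|² = 149;  v_rel·d = (10)·(15) + (-7)·(-14) = 248
149·t² − 496·t + 277 = 0  ⇒  m = 248² − 149·277 = 20231
m = 20231 > 0,  v_rel·d = 248 > 0  ⇒  inside

inside=yes margin=20231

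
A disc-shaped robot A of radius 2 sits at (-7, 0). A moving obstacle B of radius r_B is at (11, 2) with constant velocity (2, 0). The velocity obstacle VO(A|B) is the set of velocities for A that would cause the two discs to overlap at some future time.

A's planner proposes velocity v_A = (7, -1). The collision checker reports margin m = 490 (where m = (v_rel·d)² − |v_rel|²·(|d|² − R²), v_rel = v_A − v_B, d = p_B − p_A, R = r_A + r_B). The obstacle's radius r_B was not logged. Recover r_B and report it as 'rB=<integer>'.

m = 490
d = (18, 2);  v_rel = (5, -1),  |v_rel|² = 26
v_rel×d = (5)·(2) − (-1)·(18) = 28
since m = R²·26 − 28²:  R² = (784 + 490) / 26 = 49
R = √49 = 7  ⇒  r_B = 7 − 2 = 5

rB=5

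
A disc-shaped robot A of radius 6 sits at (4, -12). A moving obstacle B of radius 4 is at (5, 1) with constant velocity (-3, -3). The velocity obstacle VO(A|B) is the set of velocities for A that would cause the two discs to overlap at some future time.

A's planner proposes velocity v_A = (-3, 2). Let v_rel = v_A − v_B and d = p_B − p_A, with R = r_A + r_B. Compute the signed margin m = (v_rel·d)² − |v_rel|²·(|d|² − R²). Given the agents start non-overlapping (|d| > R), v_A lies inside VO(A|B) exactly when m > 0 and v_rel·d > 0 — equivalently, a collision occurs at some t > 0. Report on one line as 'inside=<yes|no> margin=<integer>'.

d = (1, 13),  |d|² = 170;  R = 6+4 = 10,  c = 170−10² = 70
v_rel = (0, 5),  |v_rel|² = 25;  v_rel·d = (0)·(1) + (5)·(13) = 65
25·t² − 130·t + 70 = 0  ⇒  m = 65² − 25·70 = 2475
m = 2475 > 0,  v_rel·d = 65 > 0  ⇒  inside

inside=yes margin=2475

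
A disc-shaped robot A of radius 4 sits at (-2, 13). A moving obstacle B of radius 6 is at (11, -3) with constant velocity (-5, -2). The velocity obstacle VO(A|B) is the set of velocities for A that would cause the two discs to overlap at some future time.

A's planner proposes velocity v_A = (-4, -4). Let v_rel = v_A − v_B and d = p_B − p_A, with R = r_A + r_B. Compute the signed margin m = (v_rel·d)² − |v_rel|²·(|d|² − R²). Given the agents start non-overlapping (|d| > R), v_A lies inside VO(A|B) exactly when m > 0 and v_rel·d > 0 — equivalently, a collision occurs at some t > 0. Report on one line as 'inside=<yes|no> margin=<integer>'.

d = (13, -16),  |d|² = 425;  R = 4+6 = 10,  c = 425−10² = 325
v_rel = (1, -2),  |v_rel|² = 5;  v_rel·d = (1)·(13) + (-2)·(-16) = 45
5·t² − 90·t + 325 = 0  ⇒  m = 45² − 5·325 = 400
m = 400 > 0,  v_rel·d = 45 > 0  ⇒  inside

inside=yes margin=400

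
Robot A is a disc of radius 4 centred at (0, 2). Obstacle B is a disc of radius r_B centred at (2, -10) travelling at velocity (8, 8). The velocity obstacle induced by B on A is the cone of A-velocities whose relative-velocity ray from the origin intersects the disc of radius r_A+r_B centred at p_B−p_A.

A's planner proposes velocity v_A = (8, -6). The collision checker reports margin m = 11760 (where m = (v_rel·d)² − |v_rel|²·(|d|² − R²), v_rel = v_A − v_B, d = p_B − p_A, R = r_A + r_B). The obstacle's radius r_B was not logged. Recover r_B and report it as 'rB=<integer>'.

m = 11760
d = (2, -12);  v_rel = (0, -14),  |v_rel|² = 196
v_rel×d = (0)·(-12) − (-14)·(2) = 28
since m = R²·196 − 28²:  R² = (784 + 11760) / 196 = 64
R = √64 = 8  ⇒  r_B = 8 − 4 = 4

rB=4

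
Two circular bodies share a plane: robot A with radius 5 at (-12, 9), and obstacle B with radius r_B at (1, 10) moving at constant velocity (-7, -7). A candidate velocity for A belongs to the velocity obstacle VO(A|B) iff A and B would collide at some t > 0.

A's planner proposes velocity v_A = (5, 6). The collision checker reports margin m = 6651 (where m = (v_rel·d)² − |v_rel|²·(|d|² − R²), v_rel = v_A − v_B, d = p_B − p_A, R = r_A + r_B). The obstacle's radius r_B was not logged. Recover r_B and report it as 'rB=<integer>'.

m = 6651
d = (13, 1);  v_rel = (12, 13),  |v_rel|² = 313
v_rel×d = (12)·(1) − (13)·(13) = -157
since m = R²·313 − (-157)²:  R² = (24649 + 6651) / 313 = 100
R = √100 = 10  ⇒  r_B = 10 − 5 = 5

rB=5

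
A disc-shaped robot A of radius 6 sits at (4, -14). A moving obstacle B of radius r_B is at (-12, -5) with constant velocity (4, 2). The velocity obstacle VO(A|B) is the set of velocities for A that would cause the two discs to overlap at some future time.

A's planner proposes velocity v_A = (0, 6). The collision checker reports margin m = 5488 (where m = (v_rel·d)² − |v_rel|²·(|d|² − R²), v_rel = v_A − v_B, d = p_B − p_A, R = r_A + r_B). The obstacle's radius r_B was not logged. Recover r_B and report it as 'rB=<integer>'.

m = 5488
d = (-16, 9);  v_rel = (-4, 4),  |v_rel|² = 32
v_rel×d = (-4)·(9) − (4)·(-16) = 28
since m = R²·32 − 28²:  R² = (784 + 5488) / 32 = 196
R = √196 = 14  ⇒  r_B = 14 − 6 = 8

rB=8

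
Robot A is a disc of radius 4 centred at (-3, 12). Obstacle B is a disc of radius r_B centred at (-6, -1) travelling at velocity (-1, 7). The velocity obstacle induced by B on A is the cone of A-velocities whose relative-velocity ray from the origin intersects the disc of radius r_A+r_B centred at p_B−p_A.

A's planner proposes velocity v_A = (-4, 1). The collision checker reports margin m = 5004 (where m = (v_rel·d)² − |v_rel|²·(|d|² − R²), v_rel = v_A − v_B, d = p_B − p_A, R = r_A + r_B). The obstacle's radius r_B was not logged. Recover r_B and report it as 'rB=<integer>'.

m = 5004
d = (-3, -13);  v_rel = (-3, -6),  |v_rel|² = 45
v_rel×d = (-3)·(-13) − (-6)·(-3) = 21
since m = R²·45 − 21²:  R² = (441 + 5004) / 45 = 121
R = √121 = 11  ⇒  r_B = 11 − 4 = 7

rB=7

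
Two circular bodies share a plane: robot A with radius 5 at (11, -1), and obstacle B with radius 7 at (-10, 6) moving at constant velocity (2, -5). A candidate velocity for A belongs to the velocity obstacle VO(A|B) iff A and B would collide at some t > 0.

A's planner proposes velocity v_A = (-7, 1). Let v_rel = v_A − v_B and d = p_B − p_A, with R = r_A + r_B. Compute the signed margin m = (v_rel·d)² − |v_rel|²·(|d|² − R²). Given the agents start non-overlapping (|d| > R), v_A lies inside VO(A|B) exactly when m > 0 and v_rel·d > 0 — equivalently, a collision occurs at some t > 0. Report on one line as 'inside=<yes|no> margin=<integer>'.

d = (-21, 7),  |d|² = 490;  R = 5+7 = 12,  c = 490−12² = 346
v_rel = (-9, 6),  |v_rel|² = 117;  v_rel·d = (-9)·(-21) + (6)·(7) = 231
117·t² − 462·t + 346 = 0  ⇒  m = 231² − 117·346 = 12879
m = 12879 > 0,  v_rel·d = 231 > 0  ⇒  inside

inside=yes margin=12879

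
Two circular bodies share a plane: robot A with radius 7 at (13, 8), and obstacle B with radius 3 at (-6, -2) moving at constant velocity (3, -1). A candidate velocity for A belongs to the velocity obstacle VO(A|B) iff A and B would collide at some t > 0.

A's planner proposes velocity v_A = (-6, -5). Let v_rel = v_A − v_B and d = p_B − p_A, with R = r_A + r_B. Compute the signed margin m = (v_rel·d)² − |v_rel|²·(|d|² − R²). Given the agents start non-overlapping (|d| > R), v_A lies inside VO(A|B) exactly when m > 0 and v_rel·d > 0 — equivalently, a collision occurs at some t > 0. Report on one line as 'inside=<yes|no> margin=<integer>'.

d = (-19, -10),  |d|² = 461;  R = 7+3 = 10,  c = 461−10² = 361
v_rel = (-9, -4),  |v_rel|² = 97;  v_rel·d = (-9)·(-19) + (-4)·(-10) = 211
97·t² − 422·t + 361 = 0  ⇒  m = 211² − 97·361 = 9504
m = 9504 > 0,  v_rel·d = 211 > 0  ⇒  inside

inside=yes margin=9504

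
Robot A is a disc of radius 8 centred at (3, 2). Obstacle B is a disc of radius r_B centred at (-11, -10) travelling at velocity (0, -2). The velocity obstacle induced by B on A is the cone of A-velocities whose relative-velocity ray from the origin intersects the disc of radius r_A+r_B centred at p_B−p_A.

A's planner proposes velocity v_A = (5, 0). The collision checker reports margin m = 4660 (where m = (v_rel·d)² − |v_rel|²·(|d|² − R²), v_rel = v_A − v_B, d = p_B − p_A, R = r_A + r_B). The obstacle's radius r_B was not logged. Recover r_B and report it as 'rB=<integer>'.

m = 4660
d = (-14, -12);  v_rel = (5, 2),  |v_rel|² = 29
v_rel×d = (5)·(-12) − (2)·(-14) = -32
since m = R²·29 − (-32)²:  R² = (1024 + 4660) / 29 = 196
R = √196 = 14  ⇒  r_B = 14 − 8 = 6

rB=6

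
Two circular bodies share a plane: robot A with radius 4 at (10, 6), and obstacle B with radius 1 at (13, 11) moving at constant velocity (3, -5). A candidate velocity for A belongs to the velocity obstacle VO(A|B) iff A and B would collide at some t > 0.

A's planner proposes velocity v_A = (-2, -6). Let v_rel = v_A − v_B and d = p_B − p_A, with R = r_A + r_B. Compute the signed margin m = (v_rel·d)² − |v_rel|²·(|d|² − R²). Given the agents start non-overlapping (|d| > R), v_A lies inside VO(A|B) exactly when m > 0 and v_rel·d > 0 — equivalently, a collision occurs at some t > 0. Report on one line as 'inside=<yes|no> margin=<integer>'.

d = (3, 5),  |d|² = 34;  R = 4+1 = 5,  c = 34−5² = 9
v_rel = (-5, -1),  |v_rel|² = 26;  v_rel·d = (-5)·(3) + (-1)·(5) = -20
26·t² + 40·t + 9 = 0  ⇒  m = (-20)² − 26·9 = 166
m = 166 > 0,  v_rel·d = -20 < 0  ⇒  outside

inside=no margin=166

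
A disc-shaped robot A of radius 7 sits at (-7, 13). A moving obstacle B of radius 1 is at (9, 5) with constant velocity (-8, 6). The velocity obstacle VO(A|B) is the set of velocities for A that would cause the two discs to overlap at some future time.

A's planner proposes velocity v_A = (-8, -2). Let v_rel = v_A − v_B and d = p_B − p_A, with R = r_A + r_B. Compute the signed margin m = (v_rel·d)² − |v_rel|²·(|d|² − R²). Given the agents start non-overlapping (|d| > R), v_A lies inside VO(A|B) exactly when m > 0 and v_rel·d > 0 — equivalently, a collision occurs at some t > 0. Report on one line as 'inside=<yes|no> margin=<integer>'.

d = (16, -8),  |d|² = 320;  R = 7+1 = 8,  c = 320−8² = 256
v_rel = (0, -8),  |v_rel|² = 64;  v_rel·d = (0)·(16) + (-8)·(-8) = 64
64·t² − 128·t + 256 = 0  ⇒  m = 64² − 64·256 = -12288
m = -12288 < 0,  v_rel·d = 64 > 0  ⇒  outside

inside=no margin=-12288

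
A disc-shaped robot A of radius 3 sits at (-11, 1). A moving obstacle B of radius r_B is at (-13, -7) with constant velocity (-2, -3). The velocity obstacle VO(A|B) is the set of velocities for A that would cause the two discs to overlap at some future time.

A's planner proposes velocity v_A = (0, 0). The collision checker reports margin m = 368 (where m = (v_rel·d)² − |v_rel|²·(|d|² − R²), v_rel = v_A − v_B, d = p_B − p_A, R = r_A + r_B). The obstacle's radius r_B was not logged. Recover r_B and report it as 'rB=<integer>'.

m = 368
d = (-2, -8);  v_rel = (2, 3),  |v_rel|² = 13
v_rel×d = (2)·(-8) − (3)·(-2) = -10
since m = R²·13 − (-10)²:  R² = (100 + 368) / 13 = 36
R = √36 = 6  ⇒  r_B = 6 − 3 = 3

rB=3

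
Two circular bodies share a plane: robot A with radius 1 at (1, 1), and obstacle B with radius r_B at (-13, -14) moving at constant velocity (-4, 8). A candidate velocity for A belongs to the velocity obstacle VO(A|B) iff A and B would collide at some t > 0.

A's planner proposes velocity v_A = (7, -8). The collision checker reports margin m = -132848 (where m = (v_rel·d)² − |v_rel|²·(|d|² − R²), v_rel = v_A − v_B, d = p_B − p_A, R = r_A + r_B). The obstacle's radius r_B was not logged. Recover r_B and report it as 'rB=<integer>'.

m = -132848
d = (-14, -15);  v_rel = (11, -16),  |v_rel|² = 377
v_rel×d = (11)·(-15) − (-16)·(-14) = -389
since m = R²·377 − (-389)²:  R² = (151321 + -132848) / 377 = 49
R = √49 = 7  ⇒  r_B = 7 − 1 = 6

rB=6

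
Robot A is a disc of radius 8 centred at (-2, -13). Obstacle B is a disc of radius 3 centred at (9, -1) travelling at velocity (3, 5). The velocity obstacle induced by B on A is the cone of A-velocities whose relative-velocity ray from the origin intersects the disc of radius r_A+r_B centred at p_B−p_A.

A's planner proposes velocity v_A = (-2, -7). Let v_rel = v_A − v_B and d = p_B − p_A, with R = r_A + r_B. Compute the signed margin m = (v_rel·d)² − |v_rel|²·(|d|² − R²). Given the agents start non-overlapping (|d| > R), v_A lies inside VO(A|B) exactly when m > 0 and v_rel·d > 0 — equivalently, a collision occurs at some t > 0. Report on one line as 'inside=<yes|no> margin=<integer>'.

d = (11, 12),  |d|² = 265;  R = 8+3 = 11,  c = 265−11² = 144
v_rel = (-5, -12),  |v_rel|² = 169;  v_rel·d = (-5)·(11) + (-12)·(12) = -199
169·t² + 398·t + 144 = 0  ⇒  m = (-199)² − 169·144 = 15265
m = 15265 > 0,  v_rel·d = -199 < 0  ⇒  outside

inside=no margin=15265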